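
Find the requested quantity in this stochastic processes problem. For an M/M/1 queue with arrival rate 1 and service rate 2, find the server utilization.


rho = lambda/mu
= 1/2
= 0.5000

0.5000


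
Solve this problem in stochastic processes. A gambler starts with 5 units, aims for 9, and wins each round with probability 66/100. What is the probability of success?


Gambler's ruin formula:
r = q/p = 0.3400/0.6600 = 0.5152
P(win) = (1 - r^i)/(1 - r^N)
= (1 - 0.5152^5)/(1 - 0.5152^9)
= 0.9662

0.9662


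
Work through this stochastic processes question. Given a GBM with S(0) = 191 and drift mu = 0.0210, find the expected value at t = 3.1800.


E[S(t)] = S(0) * exp(mu * t)
= 191 * exp(0.0210 * 3.1800)
= 191 * 1.0691
= 204.1905

204.1905


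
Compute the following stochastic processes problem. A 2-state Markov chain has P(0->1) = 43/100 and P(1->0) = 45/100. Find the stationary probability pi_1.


Stationary distribution: pi_0 = p10/(p01+p10), pi_1 = p01/(p01+p10)
p01 = 0.4300, p10 = 0.4500
pi_1 = 0.4886

0.4886


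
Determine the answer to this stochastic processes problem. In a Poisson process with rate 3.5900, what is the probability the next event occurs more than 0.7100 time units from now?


P(X > t) = exp(-lambda * t)
= exp(-3.5900 * 0.7100)
= exp(-2.5489) = 0.0782

0.0782


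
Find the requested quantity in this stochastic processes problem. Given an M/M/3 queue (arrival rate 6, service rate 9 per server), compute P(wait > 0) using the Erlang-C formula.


a = lambda/mu = 0.6667
rho = a/c = 0.2222
Erlang-C formula applied:
C(c,a) = 0.0325

0.0325


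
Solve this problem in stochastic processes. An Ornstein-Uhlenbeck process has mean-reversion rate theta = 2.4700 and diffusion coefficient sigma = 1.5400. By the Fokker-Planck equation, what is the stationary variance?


Stationary variance = sigma^2 / (2*theta)
= 1.5400^2 / (2*2.4700)
= 2.3716 / 4.9400
= 0.4801

0.4801


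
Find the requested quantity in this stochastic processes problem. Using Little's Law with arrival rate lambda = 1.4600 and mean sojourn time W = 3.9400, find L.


Little's Law: L = lambda * W
= 1.4600 * 3.9400
= 5.7524

5.7524


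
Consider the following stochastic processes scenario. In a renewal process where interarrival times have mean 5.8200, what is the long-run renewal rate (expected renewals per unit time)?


Long-run renewal rate = 1/E(X)
= 1/5.8200
= 0.1718

0.1718


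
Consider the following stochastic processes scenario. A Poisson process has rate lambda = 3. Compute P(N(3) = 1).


P(N(t)=k) = (lambda*t)^k * exp(-lambda*t) / k!
lambda*t = 9
= 9^1 * exp(-9) / 1!
= 9 * 1.2341e-04 / 1
= 0.0011

0.0011


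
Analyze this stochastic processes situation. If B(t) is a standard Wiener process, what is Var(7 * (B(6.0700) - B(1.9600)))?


Var(alpha*(B(t)-B(s))) = alpha^2 * (t-s)
= 7^2 * (6.0700 - 1.9600)
= 49 * 4.1100
= 201.3900

201.3900


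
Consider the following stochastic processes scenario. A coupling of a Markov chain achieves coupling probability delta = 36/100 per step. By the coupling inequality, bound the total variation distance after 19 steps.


TV distance bound <= (1-delta)^n
= (1 - 0.3600)^19
= 0.6400^19
= 2.0769e-04

2.0769e-04


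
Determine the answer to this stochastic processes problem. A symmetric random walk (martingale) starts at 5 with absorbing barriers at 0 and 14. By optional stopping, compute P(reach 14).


By optional stopping theorem: E(M at tau) = M(0) = 5
P(hit 14)*14 + P(hit 0)*0 = 5
P(hit 14) = (5 - 0)/(14 - 0) = 5/14 = 0.3571

0.3571


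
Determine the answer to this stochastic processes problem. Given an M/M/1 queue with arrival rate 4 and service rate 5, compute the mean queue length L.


rho = 4/5 = 0.8000
L = rho/(1-rho)
= 0.8000/0.2000
= 4.0000

4.0000


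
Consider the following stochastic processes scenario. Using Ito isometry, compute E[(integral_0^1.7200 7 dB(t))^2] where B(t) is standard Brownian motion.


By Ito isometry: E[(int f dB)^2] = int f^2 dt
= 7^2 * 1.7200
= 49 * 1.7200 = 84.2800

84.2800


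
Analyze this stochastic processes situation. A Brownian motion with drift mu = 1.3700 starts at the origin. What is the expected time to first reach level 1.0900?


Expected first passage time = a/mu
= 1.0900/1.3700
= 0.7956

0.7956


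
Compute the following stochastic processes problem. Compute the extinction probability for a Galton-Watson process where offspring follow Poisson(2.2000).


Since mu = 2.2000 > 1, extinction prob q < 1.
Solve s = exp(mu*(s-1)) iteratively.
q = 0.1563

0.1563


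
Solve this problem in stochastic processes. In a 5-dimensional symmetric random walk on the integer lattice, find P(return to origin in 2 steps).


P(return in 2 steps) = P(reverse first step) = 1/(2d)
= 1/10
= 0.1000

0.1000


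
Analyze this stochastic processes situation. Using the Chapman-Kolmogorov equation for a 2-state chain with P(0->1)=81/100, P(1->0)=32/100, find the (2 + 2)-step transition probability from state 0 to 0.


P^4 = P^2 * P^2
Computing via matrix multiplication of the transition matrix.
Entry (0,0) of P^4 = 0.2834

0.2834


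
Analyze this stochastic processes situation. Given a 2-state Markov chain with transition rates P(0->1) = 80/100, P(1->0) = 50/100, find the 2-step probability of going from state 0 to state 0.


Computing P^2 by matrix multiplication.
P = [[0.2000, 0.8000], [0.5000, 0.5000]]
After raising P to the power 2:
P^2(0,0) = 0.4400

0.4400


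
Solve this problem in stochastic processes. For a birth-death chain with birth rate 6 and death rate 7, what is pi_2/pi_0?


For birth-death process, pi_n/pi_0 = (lambda/mu)^n
= (6/7)^2
= 0.7347

0.7347


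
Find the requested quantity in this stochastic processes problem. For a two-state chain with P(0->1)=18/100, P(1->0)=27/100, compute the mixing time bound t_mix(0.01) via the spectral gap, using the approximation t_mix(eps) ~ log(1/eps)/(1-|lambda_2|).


lambda_2 = |1 - p01 - p10| = |1 - 0.1800 - 0.2700| = 0.5500
t_mix ~ log(1/eps)/(1 - |lambda_2|)
= log(100)/(1 - 0.5500) = 4.6052/0.4500
= 10.2337

10.2337


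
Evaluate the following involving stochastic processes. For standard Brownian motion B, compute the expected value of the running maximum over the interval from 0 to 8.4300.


E(max B(s)) = sqrt(2t/pi)
= sqrt(2*8.4300/pi)
= sqrt(5.3667)
= 2.3166

2.3166


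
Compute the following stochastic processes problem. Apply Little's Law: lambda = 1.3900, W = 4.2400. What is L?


Little's Law: L = lambda * W
= 1.3900 * 4.2400
= 5.8936

5.8936


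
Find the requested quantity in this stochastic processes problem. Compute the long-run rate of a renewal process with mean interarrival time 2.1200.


Long-run renewal rate = 1/E(X)
= 1/2.1200
= 0.4717

0.4717


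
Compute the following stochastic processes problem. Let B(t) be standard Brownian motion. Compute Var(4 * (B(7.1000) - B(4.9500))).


Var(alpha*(B(t)-B(s))) = alpha^2 * (t-s)
= 4^2 * (7.1000 - 4.9500)
= 16 * 2.1500
= 34.4000

34.4000


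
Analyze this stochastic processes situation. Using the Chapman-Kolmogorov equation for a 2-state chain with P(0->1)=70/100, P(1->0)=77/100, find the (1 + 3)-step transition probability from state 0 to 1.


P^4 = P^1 * P^3
Computing via matrix multiplication of the transition matrix.
Entry (0,1) of P^4 = 0.4530

0.4530


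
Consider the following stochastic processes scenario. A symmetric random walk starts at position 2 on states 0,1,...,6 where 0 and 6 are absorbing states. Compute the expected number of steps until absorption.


For symmetric RW on 0,...,N with absorbing barriers, E(i) = i*(N-i)
E(2) = 2 * 4 = 8

8


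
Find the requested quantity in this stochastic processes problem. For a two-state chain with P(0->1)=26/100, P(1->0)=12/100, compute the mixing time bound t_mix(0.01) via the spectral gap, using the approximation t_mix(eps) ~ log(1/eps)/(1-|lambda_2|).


lambda_2 = |1 - p01 - p10| = |1 - 0.2600 - 0.1200| = 0.6200
t_mix ~ log(1/eps)/(1 - |lambda_2|)
= log(100)/(1 - 0.6200) = 4.6052/0.3800
= 12.1189

12.1189


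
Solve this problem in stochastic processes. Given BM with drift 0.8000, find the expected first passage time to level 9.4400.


Expected first passage time = a/mu
= 9.4400/0.8000
= 11.8000

11.8000


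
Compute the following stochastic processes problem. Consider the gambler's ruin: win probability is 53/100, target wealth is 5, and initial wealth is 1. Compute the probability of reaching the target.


Gambler's ruin formula:
r = q/p = 0.4700/0.5300 = 0.8868
P(win) = (1 - r^i)/(1 - r^N)
= (1 - 0.8868^1)/(1 - 0.8868^5)
= 0.2507

0.2507


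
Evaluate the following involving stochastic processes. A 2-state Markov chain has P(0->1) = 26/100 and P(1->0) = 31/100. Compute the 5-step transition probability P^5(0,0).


Computing P^5 by matrix multiplication.
P = [[0.7400, 0.2600], [0.3100, 0.6900]]
After raising P to the power 5:
P^5(0,0) = 0.5506

0.5506


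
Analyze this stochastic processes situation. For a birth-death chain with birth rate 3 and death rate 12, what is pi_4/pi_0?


For birth-death process, pi_n/pi_0 = (lambda/mu)^n
= (3/12)^4
= 0.0039

0.0039


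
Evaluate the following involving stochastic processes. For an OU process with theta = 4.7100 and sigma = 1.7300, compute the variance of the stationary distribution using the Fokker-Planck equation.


Stationary variance = sigma^2 / (2*theta)
= 1.7300^2 / (2*4.7100)
= 2.9929 / 9.4200
= 0.3177

0.3177


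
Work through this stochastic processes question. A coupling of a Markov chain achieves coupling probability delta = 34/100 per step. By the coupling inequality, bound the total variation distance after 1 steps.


TV distance bound <= (1-delta)^n
= (1 - 0.3400)^1
= 0.6600^1
= 0.6600

0.6600


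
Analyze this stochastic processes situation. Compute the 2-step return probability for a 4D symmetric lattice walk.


P(return in 2 steps) = P(reverse first step) = 1/(2d)
= 1/8
= 0.1250

0.1250


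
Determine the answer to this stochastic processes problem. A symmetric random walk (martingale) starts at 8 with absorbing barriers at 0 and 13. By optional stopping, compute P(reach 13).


By optional stopping theorem: E(M at tau) = M(0) = 8
P(hit 13)*13 + P(hit 0)*0 = 8
P(hit 13) = (8 - 0)/(13 - 0) = 8/13 = 0.6154

0.6154


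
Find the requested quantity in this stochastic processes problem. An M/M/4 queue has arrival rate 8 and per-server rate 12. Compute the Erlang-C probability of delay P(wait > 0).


a = lambda/mu = 0.6667
rho = a/c = 0.1667
Erlang-C formula applied:
C(c,a) = 0.0051

0.0051


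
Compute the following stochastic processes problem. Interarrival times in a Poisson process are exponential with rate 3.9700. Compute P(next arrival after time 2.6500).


P(X > t) = exp(-lambda * t)
= exp(-3.9700 * 2.6500)
= exp(-10.5205) = 2.6978e-05

2.6978e-05


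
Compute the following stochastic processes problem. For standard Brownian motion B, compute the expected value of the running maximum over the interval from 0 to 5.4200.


E(max B(s)) = sqrt(2t/pi)
= sqrt(2*5.4200/pi)
= sqrt(3.4505)
= 1.8575

1.8575


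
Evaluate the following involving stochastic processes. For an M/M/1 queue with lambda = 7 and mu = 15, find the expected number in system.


rho = 7/15 = 0.4667
L = rho/(1-rho)
= 0.4667/0.5333
= 0.8750

0.8750


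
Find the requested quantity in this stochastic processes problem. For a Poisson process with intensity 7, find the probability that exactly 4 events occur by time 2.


P(N(t)=k) = (lambda*t)^k * exp(-lambda*t) / k!
lambda*t = 14
= 14^4 * exp(-14) / 4!
= 38416 * 8.3153e-07 / 24
= 0.0013

0.0013


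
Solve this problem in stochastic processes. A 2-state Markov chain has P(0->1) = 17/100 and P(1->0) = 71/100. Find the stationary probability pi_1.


Stationary distribution: pi_0 = p10/(p01+p10), pi_1 = p01/(p01+p10)
p01 = 0.1700, p10 = 0.7100
pi_1 = 0.1932

0.1932


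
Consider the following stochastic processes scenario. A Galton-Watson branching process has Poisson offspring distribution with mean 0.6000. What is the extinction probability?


Since mu = 0.6000 <= 1, extinction probability = 1.

1.0000


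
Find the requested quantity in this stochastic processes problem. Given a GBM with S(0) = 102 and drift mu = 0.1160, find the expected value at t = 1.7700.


E[S(t)] = S(0) * exp(mu * t)
= 102 * exp(0.1160 * 1.7700)
= 102 * 1.2279
= 125.2476

125.2476


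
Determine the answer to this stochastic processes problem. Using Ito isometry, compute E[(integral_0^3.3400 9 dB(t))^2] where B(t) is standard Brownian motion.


By Ito isometry: E[(int f dB)^2] = int f^2 dt
= 9^2 * 3.3400
= 81 * 3.3400 = 270.5400

270.5400


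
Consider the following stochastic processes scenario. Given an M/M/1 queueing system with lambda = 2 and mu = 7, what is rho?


rho = lambda/mu
= 2/7
= 0.2857

0.2857


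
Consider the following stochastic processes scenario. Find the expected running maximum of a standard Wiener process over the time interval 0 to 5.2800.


E(max B(s)) = sqrt(2t/pi)
= sqrt(2*5.2800/pi)
= sqrt(3.3614)
= 1.8334

1.8334


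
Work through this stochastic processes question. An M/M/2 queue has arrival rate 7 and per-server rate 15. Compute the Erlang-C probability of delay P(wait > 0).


a = lambda/mu = 0.4667
rho = a/c = 0.2333
Erlang-C formula applied:
C(c,a) = 0.0883

0.0883


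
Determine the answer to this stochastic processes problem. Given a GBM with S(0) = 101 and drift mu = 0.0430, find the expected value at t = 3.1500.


E[S(t)] = S(0) * exp(mu * t)
= 101 * exp(0.0430 * 3.1500)
= 101 * 1.1451
= 115.6502

115.6502


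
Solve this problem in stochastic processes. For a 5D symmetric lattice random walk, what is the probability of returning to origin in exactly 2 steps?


P(return in 2 steps) = P(reverse first step) = 1/(2d)
= 1/10
= 0.1000

0.1000


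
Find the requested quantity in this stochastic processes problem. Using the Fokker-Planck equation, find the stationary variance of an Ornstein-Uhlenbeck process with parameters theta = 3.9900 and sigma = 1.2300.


Stationary variance = sigma^2 / (2*theta)
= 1.2300^2 / (2*3.9900)
= 1.5129 / 7.9800
= 0.1896

0.1896


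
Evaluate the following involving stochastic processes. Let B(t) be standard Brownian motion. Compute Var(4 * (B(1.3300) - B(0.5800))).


Var(alpha*(B(t)-B(s))) = alpha^2 * (t-s)
= 4^2 * (1.3300 - 0.5800)
= 16 * 0.7500
= 12.0000

12.0000


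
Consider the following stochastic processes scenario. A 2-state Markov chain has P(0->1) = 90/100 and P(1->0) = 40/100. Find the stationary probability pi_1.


Stationary distribution: pi_0 = p10/(p01+p10), pi_1 = p01/(p01+p10)
p01 = 0.9000, p10 = 0.4000
pi_1 = 0.6923

0.6923


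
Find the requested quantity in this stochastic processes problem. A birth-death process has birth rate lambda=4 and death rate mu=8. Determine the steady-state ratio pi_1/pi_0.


For birth-death process, pi_n/pi_0 = (lambda/mu)^n
= (4/8)^1
= 0.5000

0.5000


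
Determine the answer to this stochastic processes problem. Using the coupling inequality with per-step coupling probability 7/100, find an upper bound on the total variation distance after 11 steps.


TV distance bound <= (1-delta)^n
= (1 - 0.0700)^11
= 0.9300^11
= 0.4501

0.4501


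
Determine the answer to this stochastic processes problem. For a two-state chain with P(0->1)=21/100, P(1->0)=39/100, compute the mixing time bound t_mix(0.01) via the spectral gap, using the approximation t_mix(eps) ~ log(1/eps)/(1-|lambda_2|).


lambda_2 = |1 - p01 - p10| = |1 - 0.2100 - 0.3900| = 0.4000
t_mix ~ log(1/eps)/(1 - |lambda_2|)
= log(100)/(1 - 0.4000) = 4.6052/0.6000
= 7.6753

7.6753


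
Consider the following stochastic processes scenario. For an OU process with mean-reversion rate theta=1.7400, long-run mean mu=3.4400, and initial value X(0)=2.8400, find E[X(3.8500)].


E[X(t)] = mu + (X(0) - mu)*exp(-theta*t)
= 3.4400 + (2.8400 - 3.4400)*exp(-1.7400*3.8500)
= 3.4400 + -0.6000 * 0.0012
= 3.4393

3.4393


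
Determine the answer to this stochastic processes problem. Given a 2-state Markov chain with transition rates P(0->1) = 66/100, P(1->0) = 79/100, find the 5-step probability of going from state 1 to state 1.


Computing P^5 by matrix multiplication.
P = [[0.3400, 0.6600], [0.7900, 0.2100]]
After raising P to the power 5:
P^5(1,1) = 0.4451

0.4451


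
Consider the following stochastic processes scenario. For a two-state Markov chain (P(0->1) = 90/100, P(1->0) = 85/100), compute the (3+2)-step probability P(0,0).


P^5 = P^3 * P^2
Computing via matrix multiplication of the transition matrix.
Entry (0,0) of P^5 = 0.3637

0.3637


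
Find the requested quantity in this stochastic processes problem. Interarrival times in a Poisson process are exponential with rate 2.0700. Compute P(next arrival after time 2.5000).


P(X > t) = exp(-lambda * t)
= exp(-2.0700 * 2.5000)
= exp(-5.1750) = 0.0057

0.0057


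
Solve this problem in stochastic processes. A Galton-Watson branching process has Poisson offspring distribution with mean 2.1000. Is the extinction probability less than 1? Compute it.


Since mu = 2.1000 > 1, extinction prob q < 1.
Solve s = exp(mu*(s-1)) iteratively.
q = 0.1779

0.1779


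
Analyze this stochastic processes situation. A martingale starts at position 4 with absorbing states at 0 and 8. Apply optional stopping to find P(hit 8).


By optional stopping theorem: E(M at tau) = M(0) = 4
P(hit 8)*8 + P(hit 0)*0 = 4
P(hit 8) = (4 - 0)/(8 - 0) = 1/2 = 0.5000

0.5000


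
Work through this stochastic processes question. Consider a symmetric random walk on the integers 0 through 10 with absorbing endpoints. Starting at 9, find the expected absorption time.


For symmetric RW on 0,...,N with absorbing barriers, E(i) = i*(N-i)
E(9) = 9 * 1 = 9

9


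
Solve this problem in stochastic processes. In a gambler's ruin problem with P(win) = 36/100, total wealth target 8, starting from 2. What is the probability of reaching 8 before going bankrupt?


Gambler's ruin formula:
r = q/p = 0.6400/0.3600 = 1.7778
P(win) = (1 - r^i)/(1 - r^N)
= (1 - 1.7778^2)/(1 - 1.7778^8)
= 0.0219

0.0219


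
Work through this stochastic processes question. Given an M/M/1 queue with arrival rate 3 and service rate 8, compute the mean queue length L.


rho = 3/8 = 0.3750
L = rho/(1-rho)
= 0.3750/0.6250
= 0.6000

0.6000


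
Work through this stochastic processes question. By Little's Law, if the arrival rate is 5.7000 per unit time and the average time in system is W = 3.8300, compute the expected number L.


Little's Law: L = lambda * W
= 5.7000 * 3.8300
= 21.8310

21.8310


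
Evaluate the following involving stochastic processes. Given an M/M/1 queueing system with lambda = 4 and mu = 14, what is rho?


rho = lambda/mu
= 4/14
= 0.2857

0.2857


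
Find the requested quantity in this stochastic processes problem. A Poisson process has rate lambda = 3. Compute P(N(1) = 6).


P(N(t)=k) = (lambda*t)^k * exp(-lambda*t) / k!
lambda*t = 3
= 3^6 * exp(-3) / 6!
= 729 * 0.0498 / 720
= 0.0504

0.0504


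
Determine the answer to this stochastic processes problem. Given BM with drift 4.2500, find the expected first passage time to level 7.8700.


Expected first passage time = a/mu
= 7.8700/4.2500
= 1.8518

1.8518


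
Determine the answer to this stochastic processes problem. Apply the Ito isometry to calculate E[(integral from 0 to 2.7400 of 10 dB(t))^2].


By Ito isometry: E[(int f dB)^2] = int f^2 dt
= 10^2 * 2.7400
= 100 * 2.7400 = 274.0000

274.0000


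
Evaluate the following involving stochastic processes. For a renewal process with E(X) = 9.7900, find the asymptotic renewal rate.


Long-run renewal rate = 1/E(X)
= 1/9.7900
= 0.1021

0.1021


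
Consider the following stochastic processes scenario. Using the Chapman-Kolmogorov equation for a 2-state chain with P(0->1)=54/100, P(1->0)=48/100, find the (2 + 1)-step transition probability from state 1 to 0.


P^3 = P^2 * P^1
Computing via matrix multiplication of the transition matrix.
Entry (1,0) of P^3 = 0.4706

0.4706


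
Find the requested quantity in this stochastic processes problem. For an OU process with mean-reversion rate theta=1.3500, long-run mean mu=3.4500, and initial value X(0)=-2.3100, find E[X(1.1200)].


E[X(t)] = mu + (X(0) - mu)*exp(-theta*t)
= 3.4500 + (-2.3100 - 3.4500)*exp(-1.3500*1.1200)
= 3.4500 + -5.7600 * 0.2205
= 2.1801

2.1801


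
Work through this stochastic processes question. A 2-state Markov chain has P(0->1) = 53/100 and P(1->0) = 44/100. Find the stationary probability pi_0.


Stationary distribution: pi_0 = p10/(p01+p10), pi_1 = p01/(p01+p10)
p01 = 0.5300, p10 = 0.4400
pi_0 = 0.4536

0.4536


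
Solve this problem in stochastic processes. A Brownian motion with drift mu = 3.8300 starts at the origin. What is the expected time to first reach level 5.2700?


Expected first passage time = a/mu
= 5.2700/3.8300
= 1.3760

1.3760


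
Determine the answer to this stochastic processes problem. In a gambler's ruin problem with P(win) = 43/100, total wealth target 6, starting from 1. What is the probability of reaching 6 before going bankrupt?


Gambler's ruin formula:
r = q/p = 0.5700/0.4300 = 1.3256
P(win) = (1 - r^i)/(1 - r^N)
= (1 - 1.3256^1)/(1 - 1.3256^6)
= 0.0736

0.0736


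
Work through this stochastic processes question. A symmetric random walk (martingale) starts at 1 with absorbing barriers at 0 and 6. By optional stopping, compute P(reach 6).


By optional stopping theorem: E(M at tau) = M(0) = 1
P(hit 6)*6 + P(hit 0)*0 = 1
P(hit 6) = (1 - 0)/(6 - 0) = 1/6 = 0.1667

0.1667


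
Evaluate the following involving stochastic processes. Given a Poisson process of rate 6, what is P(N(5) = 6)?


P(N(t)=k) = (lambda*t)^k * exp(-lambda*t) / k!
lambda*t = 30
= 30^6 * exp(-30) / 6!
= 729000000 * 9.3576e-14 / 720
= 9.4746e-08

9.4746e-08


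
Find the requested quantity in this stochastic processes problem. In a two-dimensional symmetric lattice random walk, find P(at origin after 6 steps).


P = C(6,3)^2 / 4^6
= 20^2 / 4096
= 400 / 4096
= 0.0977

0.0977


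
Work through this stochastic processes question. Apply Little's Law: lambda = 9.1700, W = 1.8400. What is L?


Little's Law: L = lambda * W
= 9.1700 * 1.8400
= 16.8728

16.8728


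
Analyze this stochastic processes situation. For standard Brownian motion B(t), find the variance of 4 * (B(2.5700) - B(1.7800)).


Var(alpha*(B(t)-B(s))) = alpha^2 * (t-s)
= 4^2 * (2.5700 - 1.7800)
= 16 * 0.7900
= 12.6400

12.6400


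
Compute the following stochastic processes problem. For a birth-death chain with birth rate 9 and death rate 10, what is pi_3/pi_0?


For birth-death process, pi_n/pi_0 = (lambda/mu)^n
= (9/10)^3
= 0.7290

0.7290


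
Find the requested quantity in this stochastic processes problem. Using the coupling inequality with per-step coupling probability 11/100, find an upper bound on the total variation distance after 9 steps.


TV distance bound <= (1-delta)^n
= (1 - 0.1100)^9
= 0.8900^9
= 0.3504

0.3504


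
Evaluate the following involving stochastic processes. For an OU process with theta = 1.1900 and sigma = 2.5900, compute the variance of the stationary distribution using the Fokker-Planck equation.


Stationary variance = sigma^2 / (2*theta)
= 2.5900^2 / (2*1.1900)
= 6.7081 / 2.3800
= 2.8185

2.8185


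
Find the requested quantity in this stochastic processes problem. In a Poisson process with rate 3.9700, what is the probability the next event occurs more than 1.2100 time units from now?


P(X > t) = exp(-lambda * t)
= exp(-3.9700 * 1.2100)
= exp(-4.8037) = 0.0082

0.0082


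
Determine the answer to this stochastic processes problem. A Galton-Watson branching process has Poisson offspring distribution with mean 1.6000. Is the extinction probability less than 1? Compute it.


Since mu = 1.6000 > 1, extinction prob q < 1.
Solve s = exp(mu*(s-1)) iteratively.
q = 0.3580

0.3580


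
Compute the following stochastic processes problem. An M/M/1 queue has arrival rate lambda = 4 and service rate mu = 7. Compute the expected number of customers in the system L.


rho = 4/7 = 0.5714
L = rho/(1-rho)
= 0.5714/0.4286
= 1.3333

1.3333


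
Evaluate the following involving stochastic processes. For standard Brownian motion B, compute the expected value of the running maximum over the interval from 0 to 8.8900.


E(max B(s)) = sqrt(2t/pi)
= sqrt(2*8.8900/pi)
= sqrt(5.6595)
= 2.3790

2.3790


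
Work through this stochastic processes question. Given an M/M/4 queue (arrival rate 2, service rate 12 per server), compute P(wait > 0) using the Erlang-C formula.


a = lambda/mu = 0.1667
rho = a/c = 0.0417
Erlang-C formula applied:
C(c,a) = 2.8398e-05

2.8398e-05


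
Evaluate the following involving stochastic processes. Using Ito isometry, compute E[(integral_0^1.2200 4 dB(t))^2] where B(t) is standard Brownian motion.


By Ito isometry: E[(int f dB)^2] = int f^2 dt
= 4^2 * 1.2200
= 16 * 1.2200 = 19.5200

19.5200


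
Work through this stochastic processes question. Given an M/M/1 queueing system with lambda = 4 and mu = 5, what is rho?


rho = lambda/mu
= 4/5
= 0.8000

0.8000


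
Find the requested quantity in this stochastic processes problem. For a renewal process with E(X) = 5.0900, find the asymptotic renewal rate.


Long-run renewal rate = 1/E(X)
= 1/5.0900
= 0.1965

0.1965


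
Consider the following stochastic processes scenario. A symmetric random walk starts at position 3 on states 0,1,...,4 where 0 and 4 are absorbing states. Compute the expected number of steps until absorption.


For symmetric RW on 0,...,N with absorbing barriers, E(i) = i*(N-i)
E(3) = 3 * 1 = 3

3


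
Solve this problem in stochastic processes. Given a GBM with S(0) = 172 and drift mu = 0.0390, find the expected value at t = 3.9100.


E[S(t)] = S(0) * exp(mu * t)
= 172 * exp(0.0390 * 3.9100)
= 172 * 1.1647
= 200.3337

200.3337


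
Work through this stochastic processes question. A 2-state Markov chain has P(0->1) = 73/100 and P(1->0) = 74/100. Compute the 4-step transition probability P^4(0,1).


Computing P^4 by matrix multiplication.
P = [[0.2700, 0.7300], [0.7400, 0.2600]]
After raising P to the power 4:
P^4(0,1) = 0.4724

0.4724


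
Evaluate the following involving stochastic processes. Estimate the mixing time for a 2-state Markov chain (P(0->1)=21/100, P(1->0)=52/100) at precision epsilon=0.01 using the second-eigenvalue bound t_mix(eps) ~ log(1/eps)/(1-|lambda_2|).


lambda_2 = |1 - p01 - p10| = |1 - 0.2100 - 0.5200| = 0.2700
t_mix ~ log(1/eps)/(1 - |lambda_2|)
= log(100)/(1 - 0.2700) = 4.6052/0.7300
= 6.3085

6.3085


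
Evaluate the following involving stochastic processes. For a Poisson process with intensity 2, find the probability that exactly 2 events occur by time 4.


P(N(t)=k) = (lambda*t)^k * exp(-lambda*t) / k!
lambda*t = 8
= 8^2 * exp(-8) / 2!
= 64 * 3.3546e-04 / 2
= 0.0107

0.0107


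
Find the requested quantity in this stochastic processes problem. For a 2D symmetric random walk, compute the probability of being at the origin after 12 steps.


P = C(12,6)^2 / 4^12
= 924^2 / 16777216
= 853776 / 16777216
= 0.0509

0.0509


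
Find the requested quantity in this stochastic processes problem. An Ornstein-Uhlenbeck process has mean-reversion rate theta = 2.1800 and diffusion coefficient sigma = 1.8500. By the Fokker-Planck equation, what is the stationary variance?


Stationary variance = sigma^2 / (2*theta)
= 1.8500^2 / (2*2.1800)
= 3.4225 / 4.3600
= 0.7850

0.7850


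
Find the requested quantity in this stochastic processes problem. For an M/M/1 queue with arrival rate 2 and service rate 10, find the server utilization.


rho = lambda/mu
= 2/10
= 0.2000

0.2000


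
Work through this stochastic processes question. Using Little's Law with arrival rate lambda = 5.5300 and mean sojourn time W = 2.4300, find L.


Little's Law: L = lambda * W
= 5.5300 * 2.4300
= 13.4379

13.4379


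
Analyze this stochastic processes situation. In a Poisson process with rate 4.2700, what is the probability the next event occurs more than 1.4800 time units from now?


P(X > t) = exp(-lambda * t)
= exp(-4.2700 * 1.4800)
= exp(-6.3196) = 0.0018

0.0018


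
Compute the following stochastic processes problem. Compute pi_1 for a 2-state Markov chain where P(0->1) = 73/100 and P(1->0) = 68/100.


Stationary distribution: pi_0 = p10/(p01+p10), pi_1 = p01/(p01+p10)
p01 = 0.7300, p10 = 0.6800
pi_1 = 0.5177

0.5177


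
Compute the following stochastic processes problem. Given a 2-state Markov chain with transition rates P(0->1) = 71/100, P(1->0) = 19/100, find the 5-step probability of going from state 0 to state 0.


Computing P^5 by matrix multiplication.
P = [[0.2900, 0.7100], [0.1900, 0.8100]]
After raising P to the power 5:
P^5(0,0) = 0.2111

0.2111


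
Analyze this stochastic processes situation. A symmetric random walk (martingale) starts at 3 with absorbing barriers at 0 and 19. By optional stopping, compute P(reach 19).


By optional stopping theorem: E(M at tau) = M(0) = 3
P(hit 19)*19 + P(hit 0)*0 = 3
P(hit 19) = (3 - 0)/(19 - 0) = 3/19 = 0.1579

0.1579


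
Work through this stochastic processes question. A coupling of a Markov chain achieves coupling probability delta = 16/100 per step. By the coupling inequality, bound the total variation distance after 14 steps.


TV distance bound <= (1-delta)^n
= (1 - 0.1600)^14
= 0.8400^14
= 0.0871

0.0871


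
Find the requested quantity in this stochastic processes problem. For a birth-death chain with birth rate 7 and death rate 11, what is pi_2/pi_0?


For birth-death process, pi_n/pi_0 = (lambda/mu)^n
= (7/11)^2
= 0.4050

0.4050


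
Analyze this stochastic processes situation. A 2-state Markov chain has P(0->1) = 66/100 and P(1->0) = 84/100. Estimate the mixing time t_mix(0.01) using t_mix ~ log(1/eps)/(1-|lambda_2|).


lambda_2 = |1 - p01 - p10| = |1 - 0.6600 - 0.8400| = 0.5000
t_mix ~ log(1/eps)/(1 - |lambda_2|)
= log(100)/(1 - 0.5000) = 4.6052/0.5000
= 9.2103

9.2103


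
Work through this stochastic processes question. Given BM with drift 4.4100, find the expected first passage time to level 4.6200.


Expected first passage time = a/mu
= 4.6200/4.4100
= 1.0476

1.0476


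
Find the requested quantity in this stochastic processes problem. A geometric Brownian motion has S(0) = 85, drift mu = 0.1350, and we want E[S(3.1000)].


E[S(t)] = S(0) * exp(mu * t)
= 85 * exp(0.1350 * 3.1000)
= 85 * 1.5197
= 129.1728

129.1728


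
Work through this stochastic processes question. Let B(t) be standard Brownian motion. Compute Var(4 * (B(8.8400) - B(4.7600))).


Var(alpha*(B(t)-B(s))) = alpha^2 * (t-s)
= 4^2 * (8.8400 - 4.7600)
= 16 * 4.0800
= 65.2800

65.2800


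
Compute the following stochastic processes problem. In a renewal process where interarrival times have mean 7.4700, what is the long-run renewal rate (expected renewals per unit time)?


Long-run renewal rate = 1/E(X)
= 1/7.4700
= 0.1339

0.1339


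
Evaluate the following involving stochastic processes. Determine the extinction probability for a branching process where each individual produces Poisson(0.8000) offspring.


Since mu = 0.8000 <= 1, extinction probability = 1.

1.0000


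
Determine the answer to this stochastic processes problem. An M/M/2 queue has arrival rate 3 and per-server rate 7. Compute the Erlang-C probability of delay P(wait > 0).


a = lambda/mu = 0.4286
rho = a/c = 0.2143
Erlang-C formula applied:
C(c,a) = 0.0756

0.0756


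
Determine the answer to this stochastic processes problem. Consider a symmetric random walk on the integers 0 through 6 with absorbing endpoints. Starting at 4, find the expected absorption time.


For symmetric RW on 0,...,N with absorbing barriers, E(i) = i*(N-i)
E(4) = 4 * 2 = 8

8


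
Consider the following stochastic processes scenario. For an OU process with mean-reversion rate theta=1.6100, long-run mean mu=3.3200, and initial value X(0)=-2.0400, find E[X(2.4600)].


E[X(t)] = mu + (X(0) - mu)*exp(-theta*t)
= 3.3200 + (-2.0400 - 3.3200)*exp(-1.6100*2.4600)
= 3.3200 + -5.3600 * 0.0191
= 3.2179

3.2179


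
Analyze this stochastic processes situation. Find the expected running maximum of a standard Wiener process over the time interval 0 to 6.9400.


E(max B(s)) = sqrt(2t/pi)
= sqrt(2*6.9400/pi)
= sqrt(4.4181)
= 2.1019

2.1019


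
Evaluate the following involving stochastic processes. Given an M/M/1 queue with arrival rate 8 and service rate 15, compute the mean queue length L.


rho = 8/15 = 0.5333
L = rho/(1-rho)
= 0.5333/0.4667
= 1.1429

1.1429


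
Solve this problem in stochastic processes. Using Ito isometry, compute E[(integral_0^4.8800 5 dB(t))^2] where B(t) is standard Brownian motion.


By Ito isometry: E[(int f dB)^2] = int f^2 dt
= 5^2 * 4.8800
= 25 * 4.8800 = 122.0000

122.0000


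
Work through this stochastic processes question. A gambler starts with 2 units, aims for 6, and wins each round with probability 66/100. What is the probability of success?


Gambler's ruin formula:
r = q/p = 0.3400/0.6600 = 0.5152
P(win) = (1 - r^i)/(1 - r^N)
= (1 - 0.5152^2)/(1 - 0.5152^6)
= 0.7486

0.7486


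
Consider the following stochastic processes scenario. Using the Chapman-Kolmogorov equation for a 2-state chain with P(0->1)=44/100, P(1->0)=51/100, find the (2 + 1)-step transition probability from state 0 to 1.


P^3 = P^2 * P^1
Computing via matrix multiplication of the transition matrix.
Entry (0,1) of P^3 = 0.4631

0.4631


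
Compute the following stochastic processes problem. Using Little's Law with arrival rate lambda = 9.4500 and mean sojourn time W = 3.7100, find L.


Little's Law: L = lambda * W
= 9.4500 * 3.7100
= 35.0595

35.0595


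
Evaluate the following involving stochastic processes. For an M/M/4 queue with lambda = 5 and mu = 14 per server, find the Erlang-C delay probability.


a = lambda/mu = 0.3571
rho = a/c = 0.0893
Erlang-C formula applied:
C(c,a) = 5.2079e-04

5.2079e-04


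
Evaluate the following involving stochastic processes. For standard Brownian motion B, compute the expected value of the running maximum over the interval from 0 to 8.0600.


E(max B(s)) = sqrt(2t/pi)
= sqrt(2*8.0600/pi)
= sqrt(5.1312)
= 2.2652

2.2652


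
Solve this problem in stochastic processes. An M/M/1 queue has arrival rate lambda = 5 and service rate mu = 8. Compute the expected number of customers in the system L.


rho = 5/8 = 0.6250
L = rho/(1-rho)
= 0.6250/0.3750
= 1.6667

1.6667


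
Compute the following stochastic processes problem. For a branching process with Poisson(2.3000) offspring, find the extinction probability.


Since mu = 2.3000 > 1, extinction prob q < 1.
Solve s = exp(mu*(s-1)) iteratively.
q = 0.1376

0.1376


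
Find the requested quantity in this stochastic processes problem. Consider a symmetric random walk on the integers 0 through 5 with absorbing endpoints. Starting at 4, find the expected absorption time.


For symmetric RW on 0,...,N with absorbing barriers, E(i) = i*(N-i)
E(4) = 4 * 1 = 4

4


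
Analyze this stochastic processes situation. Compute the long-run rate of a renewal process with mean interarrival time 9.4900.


Long-run renewal rate = 1/E(X)
= 1/9.4900
= 0.1054

0.1054


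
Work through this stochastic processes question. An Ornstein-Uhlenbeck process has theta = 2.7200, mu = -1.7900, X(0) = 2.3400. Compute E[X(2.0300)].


E[X(t)] = mu + (X(0) - mu)*exp(-theta*t)
= -1.7900 + (2.3400 - -1.7900)*exp(-2.7200*2.0300)
= -1.7900 + 4.1300 * 0.0040
= -1.7735

-1.7735


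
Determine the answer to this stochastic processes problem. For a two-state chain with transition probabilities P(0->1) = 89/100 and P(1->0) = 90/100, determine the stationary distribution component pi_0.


Stationary distribution: pi_0 = p10/(p01+p10), pi_1 = p01/(p01+p10)
p01 = 0.8900, p10 = 0.9000
pi_0 = 0.5028

0.5028


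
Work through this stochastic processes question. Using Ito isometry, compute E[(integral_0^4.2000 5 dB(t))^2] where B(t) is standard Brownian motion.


By Ito isometry: E[(int f dB)^2] = int f^2 dt
= 5^2 * 4.2000
= 25 * 4.2000 = 105.0000

105.0000


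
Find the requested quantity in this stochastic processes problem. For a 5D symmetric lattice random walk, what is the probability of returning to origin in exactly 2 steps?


P(return in 2 steps) = P(reverse first step) = 1/(2d)
= 1/10
= 0.1000

0.1000


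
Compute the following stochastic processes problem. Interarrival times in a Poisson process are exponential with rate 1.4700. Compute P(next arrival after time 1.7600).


P(X > t) = exp(-lambda * t)
= exp(-1.4700 * 1.7600)
= exp(-2.5872) = 0.0752

0.0752


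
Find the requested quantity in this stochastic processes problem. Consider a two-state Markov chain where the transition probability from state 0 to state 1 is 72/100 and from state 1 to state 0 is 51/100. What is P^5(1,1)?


Computing P^5 by matrix multiplication.
P = [[0.2800, 0.7200], [0.5100, 0.4900]]
After raising P to the power 5:
P^5(1,1) = 0.5851

0.5851


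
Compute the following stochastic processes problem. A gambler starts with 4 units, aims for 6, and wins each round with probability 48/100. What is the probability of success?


Gambler's ruin formula:
r = q/p = 0.5200/0.4800 = 1.0833
P(win) = (1 - r^i)/(1 - r^N)
= (1 - 1.0833^4)/(1 - 1.0833^6)
= 0.6121

0.6121


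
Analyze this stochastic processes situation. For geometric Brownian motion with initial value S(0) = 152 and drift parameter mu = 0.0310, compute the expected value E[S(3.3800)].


E[S(t)] = S(0) * exp(mu * t)
= 152 * exp(0.0310 * 3.3800)
= 152 * 1.1105
= 168.7909

168.7909


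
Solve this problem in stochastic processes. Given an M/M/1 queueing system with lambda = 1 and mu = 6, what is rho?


rho = lambda/mu
= 1/6
= 0.1667

0.1667


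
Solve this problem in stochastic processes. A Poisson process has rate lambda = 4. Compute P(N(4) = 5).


P(N(t)=k) = (lambda*t)^k * exp(-lambda*t) / k!
lambda*t = 16
= 16^5 * exp(-16) / 5!
= 1048576 * 1.1254e-07 / 120
= 9.8335e-04

9.8335e-04


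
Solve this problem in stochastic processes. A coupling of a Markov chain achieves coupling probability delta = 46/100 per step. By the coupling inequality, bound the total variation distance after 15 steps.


TV distance bound <= (1-delta)^n
= (1 - 0.4600)^15
= 0.5400^15
= 9.6807e-05

9.6807e-05


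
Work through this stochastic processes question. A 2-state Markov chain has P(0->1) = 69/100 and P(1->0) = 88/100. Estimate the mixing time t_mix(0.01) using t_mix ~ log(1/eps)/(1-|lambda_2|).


lambda_2 = |1 - p01 - p10| = |1 - 0.6900 - 0.8800| = 0.5700
t_mix ~ log(1/eps)/(1 - |lambda_2|)
= log(100)/(1 - 0.5700) = 4.6052/0.4300
= 10.7097

10.7097


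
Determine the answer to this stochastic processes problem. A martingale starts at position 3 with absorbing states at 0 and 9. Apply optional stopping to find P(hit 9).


By optional stopping theorem: E(M at tau) = M(0) = 3
P(hit 9)*9 + P(hit 0)*0 = 3
P(hit 9) = (3 - 0)/(9 - 0) = 1/3 = 0.3333

0.3333


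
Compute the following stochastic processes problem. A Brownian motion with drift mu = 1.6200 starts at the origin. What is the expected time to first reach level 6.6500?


Expected first passage time = a/mu
= 6.6500/1.6200
= 4.1049

4.1049


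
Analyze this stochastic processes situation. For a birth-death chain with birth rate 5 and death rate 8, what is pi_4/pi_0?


For birth-death process, pi_n/pi_0 = (lambda/mu)^n
= (5/8)^4
= 0.1526

0.1526


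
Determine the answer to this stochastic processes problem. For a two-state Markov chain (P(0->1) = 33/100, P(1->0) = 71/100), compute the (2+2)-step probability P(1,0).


P^4 = P^2 * P^2
Computing via matrix multiplication of the transition matrix.
Entry (1,0) of P^4 = 0.6827

0.6827
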